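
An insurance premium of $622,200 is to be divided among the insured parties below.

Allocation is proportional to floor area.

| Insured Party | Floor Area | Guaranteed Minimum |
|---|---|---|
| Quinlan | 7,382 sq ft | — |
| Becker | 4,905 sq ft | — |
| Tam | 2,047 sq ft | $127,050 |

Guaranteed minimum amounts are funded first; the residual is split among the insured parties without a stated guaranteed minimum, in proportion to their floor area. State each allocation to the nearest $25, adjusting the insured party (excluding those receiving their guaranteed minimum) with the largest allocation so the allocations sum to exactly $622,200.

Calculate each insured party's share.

Quinlan: $297,475 · Becker: $197,675 · Tam: $127,050

Minimums first: Tam $127,050. Residual $495,150.
Residual split over remaining floor area 12,287: Quinlan 297,484.93 → $297,475; Becker 197,665.07 → $197,675.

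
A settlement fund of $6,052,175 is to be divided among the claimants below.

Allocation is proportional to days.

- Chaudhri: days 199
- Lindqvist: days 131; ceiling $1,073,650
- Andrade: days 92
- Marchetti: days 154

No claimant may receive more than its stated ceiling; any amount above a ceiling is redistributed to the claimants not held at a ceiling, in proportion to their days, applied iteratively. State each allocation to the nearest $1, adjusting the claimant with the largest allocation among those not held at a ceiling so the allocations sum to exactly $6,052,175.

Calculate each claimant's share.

Chaudhri: $2,226,352 · Lindqvist: $1,073,650 · Andrade: $1,029,268 · Marchetti: $1,722,905

Days total: 576.
Proportional shares (ignoring caps): Chaudhri 2,090,942.40; Lindqvist 1,376,449.52; Andrade 966,666.84; Marchetti 1,618,116.23.
Capped: Lindqvist ($1,073,650); balance $4,978,525 reallocated over remaining days 445.
Remaining shares: Chaudhri 2,226,351.63 → $2,226,352; Andrade 1,029,268.09 → $1,029,268; Marchetti 1,722,905.28 → $1,722,905.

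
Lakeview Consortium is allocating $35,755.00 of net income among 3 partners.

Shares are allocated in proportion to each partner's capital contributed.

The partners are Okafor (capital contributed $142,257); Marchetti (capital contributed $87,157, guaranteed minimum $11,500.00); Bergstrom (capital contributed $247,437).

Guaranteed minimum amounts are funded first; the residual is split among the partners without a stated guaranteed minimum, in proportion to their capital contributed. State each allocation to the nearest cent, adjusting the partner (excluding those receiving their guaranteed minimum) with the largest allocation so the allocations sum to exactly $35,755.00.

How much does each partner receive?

Okafor: $8,854.24 · Marchetti: $11,500.00 · Bergstrom: $15,400.76

Guaranteed amounts: Marchetti $11,500.00. Remaining pool $24,255.00.
Remaining pool split over remaining capital contributed 389,694: Okafor 8,854.2383 → $8,854.24; Bergstrom 15,400.7617 → $15,400.76.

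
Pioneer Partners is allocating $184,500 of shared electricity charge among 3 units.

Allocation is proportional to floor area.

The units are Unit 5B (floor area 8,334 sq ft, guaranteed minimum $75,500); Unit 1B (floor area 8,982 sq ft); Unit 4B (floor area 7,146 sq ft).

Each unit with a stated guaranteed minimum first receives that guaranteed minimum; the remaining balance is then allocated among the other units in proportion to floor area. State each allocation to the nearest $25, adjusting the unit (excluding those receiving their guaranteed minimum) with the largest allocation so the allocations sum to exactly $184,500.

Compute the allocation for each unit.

Minimums first: Unit 5B $75,500. Residual $109,000.
Residual split over remaining floor area 16,128: Unit 1B 60,704.24 → $60,700; Unit 4B 48,295.76 → $48,300.

Unit 5B: $75,500 | Unit 1B: $60,700 | Unit 4B: $48,300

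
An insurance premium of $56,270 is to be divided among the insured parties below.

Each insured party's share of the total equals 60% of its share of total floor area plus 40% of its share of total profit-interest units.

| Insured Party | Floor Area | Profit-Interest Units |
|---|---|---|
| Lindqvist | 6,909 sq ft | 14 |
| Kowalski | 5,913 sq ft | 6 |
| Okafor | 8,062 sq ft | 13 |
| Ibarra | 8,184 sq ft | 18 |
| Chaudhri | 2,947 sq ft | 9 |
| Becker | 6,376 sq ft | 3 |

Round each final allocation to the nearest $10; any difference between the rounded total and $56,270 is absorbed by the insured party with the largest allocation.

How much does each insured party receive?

Floor area total 38,391; profit-interest units total 63.
Combined weights (60% floor area + 40% profit-interest units): Lindqvist 0.1969; Kowalski 0.1305; Okafor 0.2085; Ibarra 0.2422; Chaudhri 0.1032; Becker 0.1187.
Proportional shares: Lindqvist 11,077.72; Kowalski 7,343.66; Okafor 11,734.43; Ibarra 13,628.07; Chaudhri 5,807.09; Becker 6,679.02.
After rounding ($10): Lindqvist $11,080; Kowalski $7,340; Okafor $11,730; Ibarra $13,630; Chaudhri $5,810; Becker $6,680. Sum = $56,270.
Sum already equals the total — no adjustment.

Lindqvist: $11,080; Kowalski: $7,340; Okafor: $11,730; Ibarra: $13,630; Chaudhri: $5,810; Becker: $6,680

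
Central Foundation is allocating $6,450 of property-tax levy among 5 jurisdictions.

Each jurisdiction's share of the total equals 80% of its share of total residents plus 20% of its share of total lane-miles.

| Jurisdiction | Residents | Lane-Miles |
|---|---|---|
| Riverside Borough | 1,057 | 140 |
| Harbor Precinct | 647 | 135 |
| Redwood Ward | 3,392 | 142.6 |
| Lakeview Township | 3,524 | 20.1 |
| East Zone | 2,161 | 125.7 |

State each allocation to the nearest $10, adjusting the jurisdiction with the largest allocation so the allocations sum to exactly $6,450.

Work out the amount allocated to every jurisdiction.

Totals — residents 10,781, lane-miles 563.4.
Combined weights (80% residents + 20% lane-miles): Riverside Borough 0.1281; Harbor Precinct 0.0959; Redwood Ward 0.3023; Lakeview Township 0.2686; East Zone 0.2050.
Pro-rata amounts: Riverside Borough 826.45; Harbor Precinct 618.77; Redwood Ward 1,949.99; Lakeview Township 1,732.68; East Zone 1,322.11.
At nearest $10: Riverside Borough $830; Harbor Precinct $620; Redwood Ward $1,950; Lakeview Township $1,730; East Zone $1,320. Sum = $6,450.
No rounding difference to absorb.

Riverside Borough: $830; Harbor Precinct: $620; Redwood Ward: $1,950; Lakeview Township: $1,730; East Zone: $1,320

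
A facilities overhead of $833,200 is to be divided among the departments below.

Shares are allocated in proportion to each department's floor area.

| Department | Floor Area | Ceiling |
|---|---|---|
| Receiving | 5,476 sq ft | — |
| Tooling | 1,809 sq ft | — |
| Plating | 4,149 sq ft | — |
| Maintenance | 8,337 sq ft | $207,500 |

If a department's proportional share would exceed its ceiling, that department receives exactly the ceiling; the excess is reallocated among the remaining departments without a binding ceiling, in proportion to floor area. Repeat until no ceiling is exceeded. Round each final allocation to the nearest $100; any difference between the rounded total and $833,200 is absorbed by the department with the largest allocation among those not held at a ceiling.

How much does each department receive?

Receiving: $299,700 | Tooling: $99,000 | Plating: $227,000 | Maintenance: $207,500

Total floor area = 19,771.
Unconstrained shares: Receiving 230,772.51; Tooling 76,235.84; Plating 174,849.37; Maintenance 351,342.29.
Held at cap: Maintenance ($207,500); remaining pool $625,700 reallocated over remaining floor area 11,434.
Redistributed shares: Receiving 299,661.82 → $299,700; Tooling 98,993.47 → $99,000; Plating 227,044.72 → $227,000.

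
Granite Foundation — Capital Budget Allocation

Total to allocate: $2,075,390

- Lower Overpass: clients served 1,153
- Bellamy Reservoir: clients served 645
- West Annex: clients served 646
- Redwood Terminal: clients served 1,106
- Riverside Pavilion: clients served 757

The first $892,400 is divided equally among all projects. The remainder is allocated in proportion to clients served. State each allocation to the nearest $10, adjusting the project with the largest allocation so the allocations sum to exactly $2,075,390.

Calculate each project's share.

Lower Overpass: $495,180; Bellamy Reservoir: $355,640; West Annex: $355,910; Redwood Terminal: $482,260; Riverside Pavilion: $386,400

First tranche $892,400 split equally: $178,480 each.
Remainder $1,182,990 by clients served (total 4,307): Lower Overpass 316,690.85 → $316,690; Bellamy Reservoir 177,160.10 → $177,160; West Annex 177,434.77 → $177,430; Redwood Terminal 303,781.50 → $303,780; Riverside Pavilion 207,922.78 → $207,920.
Rounding difference +$10 on remainder applied to Lower Overpass.
Totals: Lower Overpass $178,480 + $316,700 = $495,180; Bellamy Reservoir $178,480 + $177,160 = $355,640; West Annex $178,480 + $177,430 = $355,910; Redwood Terminal $178,480 + $303,780 = $482,260; Riverside Pavilion $178,480 + $207,920 = $386,400.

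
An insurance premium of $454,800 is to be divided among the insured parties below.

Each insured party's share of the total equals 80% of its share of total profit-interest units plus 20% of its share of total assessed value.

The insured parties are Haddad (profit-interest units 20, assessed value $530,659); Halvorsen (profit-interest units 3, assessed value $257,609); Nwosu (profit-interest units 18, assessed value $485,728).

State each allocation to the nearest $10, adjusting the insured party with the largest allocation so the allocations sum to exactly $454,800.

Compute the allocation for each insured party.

Haddad: $215,370 · Halvorsen: $45,020 · Nwosu: $194,410

Totals — profit-interest units 41, assessed value 1,273,996.
Composite weights (80% profit-interest units + 20% assessed value): Haddad 0.4736; Halvorsen 0.0990; Nwosu 0.4275.
Unrounded shares: Haddad 215,370.60; Halvorsen 45,015.05; Nwosu 194,414.35.
Rounded to nearest $10: Haddad $215,370; Halvorsen $45,020; Nwosu $194,410. Sum = $454,800.
No rounding difference to absorb.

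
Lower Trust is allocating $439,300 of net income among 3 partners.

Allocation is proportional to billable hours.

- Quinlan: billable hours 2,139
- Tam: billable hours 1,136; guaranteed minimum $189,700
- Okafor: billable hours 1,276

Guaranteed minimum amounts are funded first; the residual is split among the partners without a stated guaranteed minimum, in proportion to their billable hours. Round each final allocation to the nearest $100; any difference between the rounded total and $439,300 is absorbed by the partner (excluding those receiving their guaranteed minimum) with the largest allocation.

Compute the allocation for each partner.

Guaranteed amounts: Tam $189,700. Residual $249,600.
Residual split over remaining billable hours 3,415: Quinlan 156,338.04 → $156,300; Okafor 93,261.96 → $93,300.

Quinlan: $156,300; Tam: $189,700; Okafor: $93,300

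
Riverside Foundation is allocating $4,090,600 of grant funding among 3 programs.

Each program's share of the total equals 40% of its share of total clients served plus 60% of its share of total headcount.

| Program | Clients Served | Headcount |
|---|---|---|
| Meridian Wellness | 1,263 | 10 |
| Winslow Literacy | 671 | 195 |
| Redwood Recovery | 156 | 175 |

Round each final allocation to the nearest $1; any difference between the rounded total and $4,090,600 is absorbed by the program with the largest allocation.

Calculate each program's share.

Meridian Wellness: $1,053,378; Winslow Literacy: $1,784,794; Redwood Recovery: $1,252,428

Clients served total 2,090; headcount total 380.
Composite weights (40% clients served + 60% headcount): Meridian Wellness 0.2575; Winslow Literacy 0.4363; Redwood Recovery 0.3062.
Pro-rata amounts: Meridian Wellness 1,053,378.43; Winslow Literacy 1,784,793.37; Redwood Recovery 1,252,428.20.
Rounded to nearest $1: Meridian Wellness $1,053,378; Winslow Literacy $1,784,793; Redwood Recovery $1,252,428. Sum = $4,090,599.
Difference $4,090,600 − $4,090,599 = +$1 applied to largest allocation (Winslow Literacy): Winslow Literacy becomes $1,784,794.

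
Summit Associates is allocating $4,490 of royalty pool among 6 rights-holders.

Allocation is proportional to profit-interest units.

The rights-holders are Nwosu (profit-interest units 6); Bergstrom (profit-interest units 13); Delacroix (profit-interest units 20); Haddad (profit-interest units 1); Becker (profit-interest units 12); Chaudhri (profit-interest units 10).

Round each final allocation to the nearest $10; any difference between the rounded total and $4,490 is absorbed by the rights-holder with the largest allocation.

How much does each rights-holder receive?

Total profit-interest units = 62.
Raw shares: Nwosu 6/62 × $4,490 = 434.52; Bergstrom 13/62 × $4,490 = 941.45; Delacroix 20/62 × $4,490 = 1,448.39; Haddad 1/62 × $4,490 = 72.42; Becker 12/62 × $4,490 = 869.03; Chaudhri 10/62 × $4,490 = 724.19.
At nearest $10: Nwosu $430; Bergstrom $940; Delacroix $1,450; Haddad $70; Becker $870; Chaudhri $720. Sum = $4,480.
Difference $4,490 − $4,480 = +$10 applied to largest allocation (Delacroix): Delacroix becomes $1,460.

Nwosu: $430 · Bergstrom: $940 · Delacroix: $1,460 · Haddad: $70 · Becker: $870 · Chaudhri: $720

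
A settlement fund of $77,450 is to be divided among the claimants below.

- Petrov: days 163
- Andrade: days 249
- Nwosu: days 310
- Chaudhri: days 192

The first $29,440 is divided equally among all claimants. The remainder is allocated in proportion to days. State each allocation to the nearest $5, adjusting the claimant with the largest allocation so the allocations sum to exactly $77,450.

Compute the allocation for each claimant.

Petrov: $15,920; Andrade: $20,440; Nwosu: $23,645; Chaudhri: $17,445

First tranche $29,440 split equally: $7,360 each.
Remainder $48,010 by days (total 914): Petrov 8,561.96 → $8,560; Andrade 13,079.31 → $13,080; Nwosu 16,283.48 → $16,285; Chaudhri 10,085.25 → $10,085.
Totals: Petrov $7,360 + $8,560 = $15,920; Andrade $7,360 + $13,080 = $20,440; Nwosu $7,360 + $16,285 = $23,645; Chaudhri $7,360 + $10,085 = $17,445.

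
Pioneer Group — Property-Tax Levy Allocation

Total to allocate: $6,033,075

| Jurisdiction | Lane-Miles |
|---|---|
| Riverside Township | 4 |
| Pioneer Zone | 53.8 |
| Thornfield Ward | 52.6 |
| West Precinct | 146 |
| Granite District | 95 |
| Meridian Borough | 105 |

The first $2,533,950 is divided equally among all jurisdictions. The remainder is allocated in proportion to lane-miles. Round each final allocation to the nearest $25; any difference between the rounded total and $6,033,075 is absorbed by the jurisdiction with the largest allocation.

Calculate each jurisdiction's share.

Riverside Township: $453,000 · Pioneer Zone: $834,800 · Thornfield Ward: $825,600 · West Precinct: $1,541,650 · Granite District: $1,150,675 · Meridian Borough: $1,227,350

$2,533,950 shared equally gives $422,325 per jurisdiction.
Remainder $3,499,125 by lane-miles (total 456.4): Riverside Township 30,667.18 → $30,675; Pioneer Zone 412,473.54 → $412,475; Thornfield Ward 403,273.39 → $403,275; West Precinct 1,119,351.99 → $1,119,350; Granite District 728,345.48 → $728,350; Meridian Borough 805,013.42 → $805,025.
Rounding difference −$25 on remainder applied to West Precinct.
Totals: Riverside Township $422,325 + $30,675 = $453,000; Pioneer Zone $422,325 + $412,475 = $834,800; Thornfield Ward $422,325 + $403,275 = $825,600; West Precinct $422,325 + $1,119,325 = $1,541,650; Granite District $422,325 + $728,350 = $1,150,675; Meridian Borough $422,325 + $805,025 = $1,227,350.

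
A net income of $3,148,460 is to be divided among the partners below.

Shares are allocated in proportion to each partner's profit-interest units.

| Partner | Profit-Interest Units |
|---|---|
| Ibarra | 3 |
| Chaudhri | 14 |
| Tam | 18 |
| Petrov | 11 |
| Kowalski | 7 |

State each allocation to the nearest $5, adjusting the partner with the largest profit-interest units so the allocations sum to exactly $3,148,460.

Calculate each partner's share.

Ibarra: $178,215; Chaudhri: $831,670; Tam: $1,069,285; Petrov: $653,455; Kowalski: $415,835

Profit-interest units total: 53.
Proportional shares: Ibarra 3/53 × $3,148,460 = 178,214.72; Chaudhri 14/53 × $3,148,460 = 831,668.68; Tam 18/53 × $3,148,460 = 1,069,288.30; Petrov 11/53 × $3,148,460 = 653,453.96; Kowalski 7/53 × $3,148,460 = 415,834.34.
Rounded to nearest $5: Ibarra $178,215; Chaudhri $831,670; Tam $1,069,290; Petrov $653,455; Kowalski $415,835. Sum = $3,148,465.
Difference $3,148,460 − $3,148,465 = −$5 applied to largest profit-interest units (Tam): Tam becomes $1,069,285.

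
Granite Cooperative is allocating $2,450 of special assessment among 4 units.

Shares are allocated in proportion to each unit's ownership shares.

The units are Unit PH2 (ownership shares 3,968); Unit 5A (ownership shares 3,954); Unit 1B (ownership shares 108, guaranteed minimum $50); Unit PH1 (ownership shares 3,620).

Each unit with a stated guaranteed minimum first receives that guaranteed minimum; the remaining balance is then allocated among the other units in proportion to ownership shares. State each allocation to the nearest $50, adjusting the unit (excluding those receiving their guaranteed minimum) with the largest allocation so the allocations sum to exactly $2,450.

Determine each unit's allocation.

Unit PH2: $850 | Unit 5A: $800 | Unit 1B: $50 | Unit PH1: $750

Fund the minimums — Unit 1B $50. Residual $2,400.
Residual split over remaining ownership shares 11,542: Unit PH2 825.09 → $850; Unit 5A 822.18 → $800; Unit PH1 752.73 → $750.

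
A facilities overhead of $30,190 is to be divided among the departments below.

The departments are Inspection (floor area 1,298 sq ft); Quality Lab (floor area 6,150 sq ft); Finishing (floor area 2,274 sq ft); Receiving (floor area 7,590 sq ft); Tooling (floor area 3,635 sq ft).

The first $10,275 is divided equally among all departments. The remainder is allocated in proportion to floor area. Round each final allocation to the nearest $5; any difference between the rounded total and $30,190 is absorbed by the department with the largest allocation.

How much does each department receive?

Equal tier: $10,275 ÷ 5 = $2,055 apiece.
Remainder $19,915 by floor area (total 20,947): Inspection 1,234.05 → $1,235; Quality Lab 5,847.01 → $5,845; Finishing 2,161.97 → $2,160; Receiving 7,216.06 → $7,215; Tooling 3,455.91 → $3,455.
Rounding difference +$5 on remainder applied to Receiving.
Totals: Inspection $2,055 + $1,235 = $3,290; Quality Lab $2,055 + $5,845 = $7,900; Finishing $2,055 + $2,160 = $4,215; Receiving $2,055 + $7,220 = $9,275; Tooling $2,055 + $3,455 = $5,510.

Inspection: $3,290 · Quality Lab: $7,900 · Finishing: $4,215 · Receiving: $9,275 · Tooling: $5,510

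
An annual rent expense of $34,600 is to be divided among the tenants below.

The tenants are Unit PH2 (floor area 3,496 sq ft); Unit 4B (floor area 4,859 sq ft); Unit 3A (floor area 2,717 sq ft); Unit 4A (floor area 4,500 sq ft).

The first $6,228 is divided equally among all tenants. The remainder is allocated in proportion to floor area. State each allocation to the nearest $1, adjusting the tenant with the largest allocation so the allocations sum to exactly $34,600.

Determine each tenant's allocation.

Unit PH2: $7,927 · Unit 4B: $10,410 · Unit 3A: $6,507 · Unit 4A: $9,756

First tranche $6,228 split equally: $1,557 each.
Remainder $28,372 by floor area (total 15,572): Unit PH2 6,369.67 → $6,370; Unit 4B 8,853.04 → $8,853; Unit 3A 4,950.34 → $4,950; Unit 4A 8,198.95 → $8,199.
Totals: Unit PH2 $1,557 + $6,370 = $7,927; Unit 4B $1,557 + $8,853 = $10,410; Unit 3A $1,557 + $4,950 = $6,507; Unit 4A $1,557 + $8,199 = $9,756.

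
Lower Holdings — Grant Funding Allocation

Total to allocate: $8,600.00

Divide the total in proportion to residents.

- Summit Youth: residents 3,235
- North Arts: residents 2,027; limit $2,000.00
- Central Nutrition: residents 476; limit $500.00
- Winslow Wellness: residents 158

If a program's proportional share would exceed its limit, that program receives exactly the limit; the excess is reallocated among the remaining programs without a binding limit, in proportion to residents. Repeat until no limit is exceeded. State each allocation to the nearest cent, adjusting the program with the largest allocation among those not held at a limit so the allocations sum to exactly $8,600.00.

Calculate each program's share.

Total residents = 5,896.
Pro-rata shares before constraints: Summit Youth 4,718.6228; North Arts 2,956.6147; Central Nutrition 694.3012; Winslow Wellness 230.4613.
Held at cap: North Arts ($2,000.00), Central Nutrition ($500.00); balance $6,100.00 reallocated over remaining residents 3,393.
Remaining shares: Summit Youth 5,815.9446 → $5,815.94; Winslow Wellness 284.0554 → $284.06.

Summit Youth: $5,815.94 · North Arts: $2,000.00 · Central Nutrition: $500.00 · Winslow Wellness: $284.06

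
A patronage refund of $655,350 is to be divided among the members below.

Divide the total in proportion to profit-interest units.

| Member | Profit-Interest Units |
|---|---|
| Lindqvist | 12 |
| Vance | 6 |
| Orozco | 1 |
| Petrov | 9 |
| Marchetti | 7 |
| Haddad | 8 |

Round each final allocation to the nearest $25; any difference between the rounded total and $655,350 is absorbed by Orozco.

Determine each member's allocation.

Lindqvist: $182,900 · Vance: $91,450 · Orozco: $15,225 · Petrov: $137,175 · Marchetti: $106,675 · Haddad: $121,925

Sum of profit-interest units: 43.
Unrounded shares: Lindqvist 12/43 × $655,350 = 182,888.37; Vance 6/43 × $655,350 = 91,444.19; Orozco 1/43 × $655,350 = 15,240.70; Petrov 9/43 × $655,350 = 137,166.28; Marchetti 7/43 × $655,350 = 106,684.88; Haddad 8/43 × $655,350 = 121,925.58.
At nearest $25: Lindqvist $182,900; Vance $91,450; Orozco $15,250; Petrov $137,175; Marchetti $106,675; Haddad $121,925. Sum = $655,375.
Difference $655,350 − $655,375 = −$25 applied to Orozco: Orozco becomes $15,225.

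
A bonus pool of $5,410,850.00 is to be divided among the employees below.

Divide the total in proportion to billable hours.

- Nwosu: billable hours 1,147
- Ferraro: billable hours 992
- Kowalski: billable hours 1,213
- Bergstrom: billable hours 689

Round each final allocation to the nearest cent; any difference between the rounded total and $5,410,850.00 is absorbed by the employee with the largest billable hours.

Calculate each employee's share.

Nwosu: $1,535,819.09 | Ferraro: $1,328,275.97 | Kowalski: $1,624,192.29 | Bergstrom: $922,562.65

Billable hours total: 1,147 + 992 + 1,213 + 689 = 4,041.
Pro-rata amounts: Nwosu 1,535,819.0918; Ferraro 1,328,275.9713; Kowalski 1,624,192.2915; Bergstrom 922,562.6454.
Rounded to nearest cent: Nwosu $1,535,819.09; Ferraro $1,328,275.97; Kowalski $1,624,192.29; Bergstrom $922,562.65. Sum = $5,410,850.00.
No rounding difference to absorb.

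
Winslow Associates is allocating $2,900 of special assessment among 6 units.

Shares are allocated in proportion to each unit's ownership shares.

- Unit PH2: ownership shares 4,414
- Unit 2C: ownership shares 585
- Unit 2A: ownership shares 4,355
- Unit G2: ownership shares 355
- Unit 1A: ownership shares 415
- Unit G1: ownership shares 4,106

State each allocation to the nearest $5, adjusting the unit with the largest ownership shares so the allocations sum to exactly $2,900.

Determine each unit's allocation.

Unit PH2: $900 · Unit 2C: $120 · Unit 2A: $890 · Unit G2: $70 · Unit 1A: $85 · Unit G1: $835

Total ownership shares = 4,414 + 585 + 4,355 + 355 + 415 + 4,106 = 14,230.
Unrounded shares: Unit PH2 899.55; Unit 2C 119.22; Unit 2A 887.53; Unit G2 72.35; Unit 1A 84.57; Unit G1 836.78.
At nearest $5: Unit PH2 $900; Unit 2C $120; Unit 2A $890; Unit G2 $70; Unit 1A $85; Unit G1 $835. Sum = $2,900.
Sum already equals the total — no adjustment.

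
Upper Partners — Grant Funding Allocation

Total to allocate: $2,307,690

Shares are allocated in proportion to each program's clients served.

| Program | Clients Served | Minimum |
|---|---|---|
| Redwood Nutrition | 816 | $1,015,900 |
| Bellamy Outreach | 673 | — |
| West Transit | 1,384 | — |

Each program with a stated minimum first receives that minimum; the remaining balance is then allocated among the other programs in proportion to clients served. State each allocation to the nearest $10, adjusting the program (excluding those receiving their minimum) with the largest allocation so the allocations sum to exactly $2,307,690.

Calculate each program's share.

Redwood Nutrition: $1,015,900; Bellamy Outreach: $422,640; West Transit: $869,150

Minimums first: Redwood Nutrition $1,015,900. Residual $1,291,790.
Residual split over remaining clients served 2,057: Bellamy Outreach 422,642.04 → $422,640; West Transit 869,147.96 → $869,150.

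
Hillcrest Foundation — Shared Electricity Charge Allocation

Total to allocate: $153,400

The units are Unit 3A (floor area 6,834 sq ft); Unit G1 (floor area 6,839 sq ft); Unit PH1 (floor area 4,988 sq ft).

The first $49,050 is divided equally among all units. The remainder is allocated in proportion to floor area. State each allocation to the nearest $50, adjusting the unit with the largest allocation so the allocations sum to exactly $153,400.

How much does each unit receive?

First tranche $49,050 split equally: $16,350 each.
Remainder $104,350 by floor area (total 18,661): Unit 3A 38,214.88 → $38,200; Unit G1 38,242.84 → $38,250; Unit PH1 27,892.28 → $27,900.
Totals: Unit 3A $16,350 + $38,200 = $54,550; Unit G1 $16,350 + $38,250 = $54,600; Unit PH1 $16,350 + $27,900 = $44,250.

Unit 3A: $54,550 | Unit G1: $54,600 | Unit PH1: $44,250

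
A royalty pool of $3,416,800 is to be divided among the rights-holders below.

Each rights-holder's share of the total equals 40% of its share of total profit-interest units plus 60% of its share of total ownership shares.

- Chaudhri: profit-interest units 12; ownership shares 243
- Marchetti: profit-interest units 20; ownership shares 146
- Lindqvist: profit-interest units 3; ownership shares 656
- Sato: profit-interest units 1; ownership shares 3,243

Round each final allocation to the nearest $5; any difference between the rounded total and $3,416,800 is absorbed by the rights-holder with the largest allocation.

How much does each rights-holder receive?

Profit-interest units total 36; ownership shares total 4,288.
Blended shares (40% profit-interest units + 60% ownership shares): Chaudhri 0.1673; Marchetti 0.2427; Lindqvist 0.1251; Sato 0.4649.
Unrounded shares: Chaudhri 571,750.91; Marchetti 829,091.05; Lindqvist 427,524.98; Sato 1,588,433.06.
Rounded to nearest $5: Chaudhri $571,750; Marchetti $829,090; Lindqvist $427,525; Sato $1,588,435. Sum = $3,416,800.
No rounding difference to absorb.

Chaudhri: $571,750; Marchetti: $829,090; Lindqvist: $427,525; Sato: $1,588,435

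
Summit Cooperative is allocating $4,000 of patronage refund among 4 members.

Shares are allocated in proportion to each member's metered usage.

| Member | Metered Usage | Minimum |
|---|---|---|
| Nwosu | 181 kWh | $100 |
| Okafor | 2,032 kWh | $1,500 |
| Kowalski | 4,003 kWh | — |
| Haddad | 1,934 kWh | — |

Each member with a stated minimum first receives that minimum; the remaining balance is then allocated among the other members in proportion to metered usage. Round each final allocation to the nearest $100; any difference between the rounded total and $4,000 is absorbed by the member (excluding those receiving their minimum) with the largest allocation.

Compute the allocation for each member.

Nwosu: $100 | Okafor: $1,500 | Kowalski: $1,600 | Haddad: $800

Fund the minimums — Nwosu $100; Okafor $1,500. Residual $2,400.
Residual split over remaining metered usage 5,937: Kowalski 1,618.19 → $1,600; Haddad 781.81 → $800.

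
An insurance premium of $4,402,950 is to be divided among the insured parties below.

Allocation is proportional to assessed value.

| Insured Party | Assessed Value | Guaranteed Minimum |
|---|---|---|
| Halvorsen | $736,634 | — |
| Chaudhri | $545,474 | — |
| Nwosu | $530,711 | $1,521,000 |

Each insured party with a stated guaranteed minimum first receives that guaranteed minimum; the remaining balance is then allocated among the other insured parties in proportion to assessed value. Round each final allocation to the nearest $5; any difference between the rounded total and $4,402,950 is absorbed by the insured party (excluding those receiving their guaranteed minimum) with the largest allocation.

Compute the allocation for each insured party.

Halvorsen: $1,655,820 · Chaudhri: $1,226,130 · Nwosu: $1,521,000

Guaranteed amounts: Nwosu $1,521,000. Residual $2,881,950.
Residual split over remaining assessed value 1,282,108: Halvorsen 1,655,821.78 → $1,655,820; Chaudhri 1,226,128.22 → $1,226,130.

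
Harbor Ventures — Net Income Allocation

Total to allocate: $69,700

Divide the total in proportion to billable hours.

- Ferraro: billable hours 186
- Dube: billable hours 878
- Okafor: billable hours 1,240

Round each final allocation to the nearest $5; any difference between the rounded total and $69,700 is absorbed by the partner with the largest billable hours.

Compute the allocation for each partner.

Sum of billable hours: 2,304.
Raw shares: Ferraro 186/2,304 × $69,700 = 5,626.82; Dube 878/2,304 × $69,700 = 26,561.02; Okafor 1,240/2,304 × $69,700 = 37,512.15.
After rounding ($5): Ferraro $5,625; Dube $26,560; Okafor $37,510. Sum = $69,695.
Difference $69,700 − $69,695 = +$5 applied to largest billable hours (Okafor): Okafor becomes $37,515.

Ferraro: $5,625 · Dube: $26,560 · Okafor: $37,515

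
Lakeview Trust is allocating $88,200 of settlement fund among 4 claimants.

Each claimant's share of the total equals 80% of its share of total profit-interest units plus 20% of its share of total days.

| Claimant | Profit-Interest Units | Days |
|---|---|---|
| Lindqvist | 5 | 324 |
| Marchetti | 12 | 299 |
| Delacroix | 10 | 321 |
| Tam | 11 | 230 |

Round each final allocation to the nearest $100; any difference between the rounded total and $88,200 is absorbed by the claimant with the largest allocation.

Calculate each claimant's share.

Totals — profit-interest units 38, days 1,174.
Blended shares (80% profit-interest units + 20% days): Lindqvist 0.1605; Marchetti 0.3036; Delacroix 0.2652; Tam 0.2708.
Pro-rata amounts: Lindqvist 14,152.49; Marchetti 26,774.75; Delacroix 23,391.62; Tam 23,881.14.
Rounded to nearest $100: Lindqvist $14,200; Marchetti $26,800; Delacroix $23,400; Tam $23,900. Sum = $88,300.
Difference $88,200 − $88,300 = −$100 applied to largest allocation (Marchetti): Marchetti becomes $26,700.

Lindqvist: $14,200 | Marchetti: $26,700 | Delacroix: $23,400 | Tam: $23,900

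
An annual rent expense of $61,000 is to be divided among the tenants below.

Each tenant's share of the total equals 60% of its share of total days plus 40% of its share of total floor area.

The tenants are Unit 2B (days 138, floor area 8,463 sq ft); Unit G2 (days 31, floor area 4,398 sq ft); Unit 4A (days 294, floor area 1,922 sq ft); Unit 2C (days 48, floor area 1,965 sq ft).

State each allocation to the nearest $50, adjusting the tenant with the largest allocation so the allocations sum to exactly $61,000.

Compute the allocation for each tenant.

Totals — days 511, floor area 16,748.
Blended shares (60% days + 40% floor area): Unit 2B 0.3642; Unit G2 0.1414; Unit 4A 0.3911; Unit 2C 0.1033.
Unrounded shares: Unit 2B 22,213.81; Unit G2 8,627.76; Unit 4A 23,857.68; Unit 2C 6,300.75.
At nearest $50: Unit 2B $22,200; Unit G2 $8,650; Unit 4A $23,850; Unit 2C $6,300. Sum = $61,000.
No rounding difference to absorb.

Unit 2B: $22,200; Unit G2: $8,650; Unit 4A: $23,850; Unit 2C: $6,300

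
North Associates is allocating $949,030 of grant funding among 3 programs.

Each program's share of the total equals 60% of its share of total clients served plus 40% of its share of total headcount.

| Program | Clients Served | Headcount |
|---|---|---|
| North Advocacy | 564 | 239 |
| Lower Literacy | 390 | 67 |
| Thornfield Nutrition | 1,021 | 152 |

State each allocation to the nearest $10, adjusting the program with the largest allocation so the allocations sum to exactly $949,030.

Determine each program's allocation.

Totals — clients served 1,975, headcount 458.
Blended shares (60% clients served + 40% headcount): North Advocacy 0.3801; Lower Literacy 0.1770; Thornfield Nutrition 0.4429.
Pro-rata amounts: North Advocacy 360,702.95; Lower Literacy 167,974.80; Thornfield Nutrition 420,352.25.
After rounding ($10): North Advocacy $360,700; Lower Literacy $167,970; Thornfield Nutrition $420,350. Sum = $949,020.
Difference $949,030 − $949,020 = +$10 applied to largest allocation (Thornfield Nutrition): Thornfield Nutrition becomes $420,360.

North Advocacy: $360,700 | Lower Literacy: $167,970 | Thornfield Nutrition: $420,360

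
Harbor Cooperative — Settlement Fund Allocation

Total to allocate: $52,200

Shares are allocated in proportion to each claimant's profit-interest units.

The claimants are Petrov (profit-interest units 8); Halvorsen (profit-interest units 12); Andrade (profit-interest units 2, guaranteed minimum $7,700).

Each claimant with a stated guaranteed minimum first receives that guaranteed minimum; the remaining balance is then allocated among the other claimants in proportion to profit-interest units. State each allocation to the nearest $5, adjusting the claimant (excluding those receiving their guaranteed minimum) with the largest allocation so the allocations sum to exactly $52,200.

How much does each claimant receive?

Petrov: $17,800 · Halvorsen: $26,700 · Andrade: $7,700

Fund the minimums — Andrade $7,700. Remaining pool $44,500.
Remaining pool split over remaining profit-interest units 20: Petrov 17,800.00 → $17,800; Halvorsen 26,700.00 → $26,700.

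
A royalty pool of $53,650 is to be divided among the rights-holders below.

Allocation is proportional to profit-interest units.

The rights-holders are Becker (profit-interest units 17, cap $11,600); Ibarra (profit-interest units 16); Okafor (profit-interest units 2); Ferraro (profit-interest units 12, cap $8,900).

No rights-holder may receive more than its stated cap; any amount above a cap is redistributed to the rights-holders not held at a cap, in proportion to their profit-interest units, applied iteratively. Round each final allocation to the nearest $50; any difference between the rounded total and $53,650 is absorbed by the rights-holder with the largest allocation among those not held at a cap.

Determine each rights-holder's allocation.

Becker: $11,600; Ibarra: $29,450; Okafor: $3,700; Ferraro: $8,900

Profit-interest units total: 47.
Unconstrained shares: Becker 19,405.32; Ibarra 18,263.83; Okafor 2,282.98; Ferraro 13,697.87.
Held at cap: Becker ($11,600), Ferraro ($8,900); residual $33,150 reallocated over remaining profit-interest units 18.
Shares after redistribution: Ibarra 29,466.67 → $29,450; Okafor 3,683.33 → $3,700.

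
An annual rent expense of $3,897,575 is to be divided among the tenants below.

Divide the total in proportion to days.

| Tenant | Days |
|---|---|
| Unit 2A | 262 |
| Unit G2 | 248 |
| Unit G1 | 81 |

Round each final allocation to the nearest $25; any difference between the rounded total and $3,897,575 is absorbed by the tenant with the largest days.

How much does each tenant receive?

Unit 2A: $1,727,875 · Unit G2: $1,635,525 · Unit G1: $534,175

Combined days = 262 + 248 + 81 = 591.
Raw shares: Unit 2A 1,727,858.97; Unit G2 1,635,530.63; Unit G1 534,185.41.
At nearest $25: Unit 2A $1,727,850; Unit G2 $1,635,525; Unit G1 $534,175. Sum = $3,897,550.
Difference $3,897,575 − $3,897,550 = +$25 applied to largest days (Unit 2A): Unit 2A becomes $1,727,875.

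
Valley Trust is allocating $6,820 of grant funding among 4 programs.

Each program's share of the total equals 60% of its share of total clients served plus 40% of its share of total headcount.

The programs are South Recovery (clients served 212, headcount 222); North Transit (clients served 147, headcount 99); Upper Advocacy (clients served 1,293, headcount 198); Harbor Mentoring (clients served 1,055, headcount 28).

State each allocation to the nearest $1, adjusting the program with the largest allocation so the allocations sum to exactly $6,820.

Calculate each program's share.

South Recovery: $1,428 · North Transit: $716 · Upper Advocacy: $2,942 · Harbor Mentoring: $1,734

Clients served total 2,707; headcount total 547.
Combined weights (60% clients served + 40% headcount): South Recovery 0.2093; North Transit 0.1050; Upper Advocacy 0.4314; Harbor Mentoring 0.2543.
Raw shares: South Recovery 1,427.63; North Transit 715.94; Upper Advocacy 2,942.01; Harbor Mentoring 1,734.42.
Rounded to nearest $1: South Recovery $1,428; North Transit $716; Upper Advocacy $2,942; Harbor Mentoring $1,734. Sum = $6,820.
Sum already equals the total — no adjustment.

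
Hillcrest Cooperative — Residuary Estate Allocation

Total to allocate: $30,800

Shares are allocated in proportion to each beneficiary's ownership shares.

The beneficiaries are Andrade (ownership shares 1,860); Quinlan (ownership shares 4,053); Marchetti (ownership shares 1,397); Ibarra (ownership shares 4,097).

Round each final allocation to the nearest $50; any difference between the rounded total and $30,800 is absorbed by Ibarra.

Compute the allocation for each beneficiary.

Andrade: $5,000 | Quinlan: $10,950 | Marchetti: $3,750 | Ibarra: $11,100

Combined ownership shares = 11,407.
Pro-rata amounts: Andrade 1,860/11,407 × $30,800 = 5,022.18; Quinlan 4,053/11,407 × $30,800 = 10,943.49; Marchetti 1,397/11,407 × $30,800 = 3,772.03; Ibarra 4,097/11,407 × $30,800 = 11,062.30.
At nearest $50: Andrade $5,000; Quinlan $10,950; Marchetti $3,750; Ibarra $11,050. Sum = $30,750.
Difference $30,800 − $30,750 = +$50 applied to Ibarra: Ibarra becomes $11,100.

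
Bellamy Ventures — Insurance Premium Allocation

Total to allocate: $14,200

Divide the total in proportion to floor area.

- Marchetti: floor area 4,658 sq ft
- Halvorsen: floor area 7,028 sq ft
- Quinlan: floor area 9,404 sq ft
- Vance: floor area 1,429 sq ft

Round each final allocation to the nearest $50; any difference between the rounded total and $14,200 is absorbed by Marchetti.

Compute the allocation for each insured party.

Combined floor area = 22,519.
Proportional shares: Marchetti 4,658/22,519 × $14,200 = 2,937.24; Halvorsen 7,028/22,519 × $14,200 = 4,431.71; Quinlan 9,404/22,519 × $14,200 = 5,929.96; Vance 1,429/22,519 × $14,200 = 901.10.
At nearest $50: Marchetti $2,950; Halvorsen $4,450; Quinlan $5,950; Vance $900. Sum = $14,250.
Difference $14,200 − $14,250 = −$50 applied to Marchetti: Marchetti becomes $2,900.

Marchetti: $2,900; Halvorsen: $4,450; Quinlan: $5,950; Vance: $900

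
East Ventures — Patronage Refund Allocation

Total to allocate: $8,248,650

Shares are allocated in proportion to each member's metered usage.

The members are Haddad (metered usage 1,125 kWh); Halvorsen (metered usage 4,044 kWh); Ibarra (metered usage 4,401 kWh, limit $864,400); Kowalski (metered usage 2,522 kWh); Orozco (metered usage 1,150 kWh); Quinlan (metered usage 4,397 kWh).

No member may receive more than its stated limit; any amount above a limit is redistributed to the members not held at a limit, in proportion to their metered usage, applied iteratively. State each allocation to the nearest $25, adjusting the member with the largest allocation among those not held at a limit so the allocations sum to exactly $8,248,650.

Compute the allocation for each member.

Total metered usage = 17,639.
Pro-rata shares before constraints: Haddad 526,091.69; Halvorsen 1,891,124.25; Ibarra 2,058,070.68; Kowalski 1,179,380.65; Orozco 537,782.61; Quinlan 2,056,200.13.
Held at cap: Ibarra ($864,400); remaining pool $7,384,250 reallocated over remaining metered usage 13,238.
Redistributed shares: Haddad 627,532.95 → $627,525; Halvorsen 2,255,771.79 → $2,255,775; Kowalski 1,406,789.43 → $1,406,800; Orozco 641,478.13 → $641,475; Quinlan 2,452,677.69 → $2,452,675.

Haddad: $627,525 | Halvorsen: $2,255,775 | Ibarra: $864,400 | Kowalski: $1,406,800 | Orozco: $641,475 | Quinlan: $2,452,675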